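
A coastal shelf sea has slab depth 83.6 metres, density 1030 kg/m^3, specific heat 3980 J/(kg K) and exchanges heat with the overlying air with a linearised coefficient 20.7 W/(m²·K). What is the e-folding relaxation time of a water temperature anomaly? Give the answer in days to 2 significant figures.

Areal heat capacity C = ρ c_p D = 1030 × 3980 × 83.6 = 3.43×10^8 J/(m²·K).
Relaxation time τ = C / λ = 3.43×10^8 / 20.7 = 1.66×10^7 s.
In days: 1.66×10^7 s / (86400 s/day) = 192 days.

190 days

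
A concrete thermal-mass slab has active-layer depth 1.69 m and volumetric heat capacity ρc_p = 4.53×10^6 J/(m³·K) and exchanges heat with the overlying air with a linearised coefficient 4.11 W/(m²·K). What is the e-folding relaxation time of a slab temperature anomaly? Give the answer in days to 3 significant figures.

21.6 days

Areal heat capacity C = ρc_p × D = 4.53×10^6 × 1.69 = 7.66×10^6 J m⁻² K⁻¹.
Relaxation time τ = C / λ = 7.66×10^6 / 4.11 = 1.86×10^6 s.
In days: 1.86×10^6 s / (86400 s/day) = 21.6 days.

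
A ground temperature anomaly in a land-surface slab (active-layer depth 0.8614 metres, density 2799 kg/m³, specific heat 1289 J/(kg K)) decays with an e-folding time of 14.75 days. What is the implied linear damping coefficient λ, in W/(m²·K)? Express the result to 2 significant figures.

Areal heat capacity C = ρ c_p D = 2799 × 1289 × 0.8614 = 3.11×10^6 J m⁻² K⁻¹.
τ = 14.75 days = 1.27×10^6 s.
λ = C / τ = 3.11×10^6 / 1.27×10^6 = 2.44 W/(m²·K).

2.4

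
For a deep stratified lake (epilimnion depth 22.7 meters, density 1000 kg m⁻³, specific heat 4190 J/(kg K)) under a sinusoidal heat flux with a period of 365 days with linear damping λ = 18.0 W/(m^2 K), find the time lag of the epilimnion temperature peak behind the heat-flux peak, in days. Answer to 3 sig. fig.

Areal heat capacity C = ρ c_p D = 1000 × 4190 × 22.7 = 9.51×10^7 J/(m^2 K).
ω = 2π / 3.15×10^7 s = 1.99×10^-7 s⁻¹.
Phase lag φ = arctan(Cω/λ) = arctan(19.0/18.0) = 0.811 rad.
Time lag = φ / ω = 0.811 / 1.99×10^-7 = 4.07×10^6 s = 47.1 days.

47.1 days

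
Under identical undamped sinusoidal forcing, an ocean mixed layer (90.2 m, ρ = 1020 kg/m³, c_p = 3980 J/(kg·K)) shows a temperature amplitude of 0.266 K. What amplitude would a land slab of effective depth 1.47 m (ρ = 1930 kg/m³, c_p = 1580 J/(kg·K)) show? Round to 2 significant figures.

C_ocean = 3.66×10^8 J/(m²·K); C_land = 4.48×10^6 J/(m²·K).
A ∝ 1/C ⇒ A_land = A_ocean × C_ocean/C_land = 0.266 × 81.7 = 21.7 K.

22 K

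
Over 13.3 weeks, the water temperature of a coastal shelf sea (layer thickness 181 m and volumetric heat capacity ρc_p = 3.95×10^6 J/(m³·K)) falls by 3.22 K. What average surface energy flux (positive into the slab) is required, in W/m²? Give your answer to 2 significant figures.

-290

Areal heat capacity C = ρc_p × D = 3.95×10^6 × 181 = 7.15×10^8 J/(m^2 K).
Required heat per unit area: Q = C ΔT = 7.15×10^8 × -3.22 = -2.30×10^9 J/m².
Flux F = Q / Δt = -2.30×10^9 / 8.04×10^6 s = -286 W/m².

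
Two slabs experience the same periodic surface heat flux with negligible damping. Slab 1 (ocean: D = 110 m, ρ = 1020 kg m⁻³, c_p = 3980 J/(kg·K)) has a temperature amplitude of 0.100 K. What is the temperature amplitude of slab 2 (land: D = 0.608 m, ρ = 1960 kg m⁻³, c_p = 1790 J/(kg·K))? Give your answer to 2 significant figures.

21 K

C_ocean = 4.47×10^8 J/(m²·K); C_land = 2.13×10^6 J/(m²·K).
A ∝ 1/C ⇒ A_land = A_ocean × C_ocean/C_land = 0.100 × 209 = 20.9 K.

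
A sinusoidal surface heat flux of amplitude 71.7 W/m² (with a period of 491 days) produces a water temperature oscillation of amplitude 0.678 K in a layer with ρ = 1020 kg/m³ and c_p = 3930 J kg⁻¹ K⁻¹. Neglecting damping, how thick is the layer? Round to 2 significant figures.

ω = 2π / 4.24×10^7 s = 1.48×10^-7 s⁻¹.
Required C = F₀ / (A ω) = 71.7 / (0.678 × 1.48×10^-7) = 7.14×10^8 J/(m²·K).
D = C / (ρ c_p) = 7.14×10^8 / (1020 × 3930) = 178 m.

180 m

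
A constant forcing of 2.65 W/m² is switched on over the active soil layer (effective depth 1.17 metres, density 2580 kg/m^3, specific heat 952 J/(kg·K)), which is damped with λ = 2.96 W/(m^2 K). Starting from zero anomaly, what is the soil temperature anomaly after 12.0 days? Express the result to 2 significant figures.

0.59 K

Areal heat capacity C = ρ c_p D = 2580 × 952 × 1.17 = 2.87×10^6 J/(m^2 K).
τ = C / λ = 2.87×10^6 / 2.96 = 9.71×10^5 s.
Equilibrium anomaly ΔT_eq = F / λ = 2.65 / 2.96 = 0.895 K.
t = 12.0 days = 1.04×10^6 s, so t/τ = 1.07.
ΔT(t) = ΔT_eq (1 − e^(−t/τ)) = 0.895 × (1 − e^−1.07) = 0.588 K.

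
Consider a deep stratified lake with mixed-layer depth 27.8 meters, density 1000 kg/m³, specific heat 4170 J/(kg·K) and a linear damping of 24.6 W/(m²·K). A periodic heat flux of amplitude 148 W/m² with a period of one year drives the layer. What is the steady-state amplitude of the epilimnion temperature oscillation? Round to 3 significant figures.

Areal heat capacity C = ρ c_p D = 1000 × 4170 × 27.8 = 1.16×10^8 J/(m^2 K).
Angular frequency ω = 2π / T = 2π / 3.15×10^7 s = 1.99×10^-7 s⁻¹.
√((Cω)² + λ²) = √((23.1)² + 24.6²) = 33.7 W/(m²·K).
Amplitude A = F₀ / √((Cω)²+λ²) = 148 / 33.7 = 4.39 K.

4.39 K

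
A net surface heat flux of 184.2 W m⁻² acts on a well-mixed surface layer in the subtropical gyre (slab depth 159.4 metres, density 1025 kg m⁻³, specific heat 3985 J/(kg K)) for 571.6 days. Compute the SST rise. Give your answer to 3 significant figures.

14.0 K

Areal heat capacity C = ρ c_p D = 1025 × 3985 × 159.4 = 6.51×10^8 J m⁻² K⁻¹.
Net heat input Q = F Δt = 184.2 × (571.6 days × 86400 s/day) = 9.10×10^9 J/m².
ΔT = Q / C = 9.10×10^9 / 6.51×10^8 = 14.0 K.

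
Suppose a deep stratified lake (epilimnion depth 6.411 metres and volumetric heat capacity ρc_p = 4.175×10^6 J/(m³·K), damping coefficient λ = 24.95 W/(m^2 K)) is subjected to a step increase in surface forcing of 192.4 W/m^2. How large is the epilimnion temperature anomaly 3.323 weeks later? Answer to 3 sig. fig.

Areal heat capacity C = ρc_p × D = 4.175×10^6 × 6.411 = 2.68×10^7 J/(m²·K).
τ = C / λ = 2.68×10^7 / 24.95 = 1.07×10^6 s.
Equilibrium anomaly ΔT_eq = F / λ = 192.4 / 24.95 = 7.71 K.
t = 3.323 weeks = 2.01×10^6 s, so t/τ = 1.87.
ΔT(t) = ΔT_eq (1 − e^(−t/τ)) = 7.71 × (1 − e^−1.87) = 6.53 K.

6.53 K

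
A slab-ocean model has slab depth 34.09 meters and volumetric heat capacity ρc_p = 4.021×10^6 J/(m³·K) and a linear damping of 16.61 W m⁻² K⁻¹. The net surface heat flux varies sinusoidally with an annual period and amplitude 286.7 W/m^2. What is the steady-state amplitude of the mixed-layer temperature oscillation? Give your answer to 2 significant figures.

Areal heat capacity C = ρc_p × D = 4.021×10^6 × 34.09 = 1.37×10^8 J/(m²·K).
Angular frequency ω = 2π / T = 2π / 3.15×10^7 s = 1.99×10^-7 s⁻¹.
√((Cω)² + λ²) = √((27.3)² + 16.61²) = 32.0 W/(m²·K).
Amplitude A = F₀ / √((Cω)²+λ²) = 286.7 / 32.0 = 8.97 K.

9.0 K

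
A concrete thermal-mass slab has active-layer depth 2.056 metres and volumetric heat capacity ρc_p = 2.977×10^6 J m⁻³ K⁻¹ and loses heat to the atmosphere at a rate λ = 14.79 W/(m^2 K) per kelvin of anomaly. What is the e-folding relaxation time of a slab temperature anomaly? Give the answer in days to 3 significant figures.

4.79 days

Areal heat capacity C = ρc_p × D = 2.977×10^6 × 2.056 = 6.12×10^6 J/(m^2 K).
Relaxation time τ = C / λ = 6.12×10^6 / 14.79 = 4.14×10^5 s.
In days: 4.14×10^5 s / (86400 s/day) = 4.79 days.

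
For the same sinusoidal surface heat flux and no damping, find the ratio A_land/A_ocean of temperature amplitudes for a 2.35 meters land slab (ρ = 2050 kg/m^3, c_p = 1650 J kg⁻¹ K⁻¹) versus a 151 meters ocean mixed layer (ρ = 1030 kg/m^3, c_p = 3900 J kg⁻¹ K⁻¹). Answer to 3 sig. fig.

76.3

C_ocean = 1030 × 3900 × 151 = 6.07×10^8 J/(m²·K).
C_land = 2050 × 1650 × 2.35 = 7.95×10^6 J/(m²·K).
Undamped amplitude ∝ 1/C, so A_land/A_ocean = C_ocean/C_land = 76.3.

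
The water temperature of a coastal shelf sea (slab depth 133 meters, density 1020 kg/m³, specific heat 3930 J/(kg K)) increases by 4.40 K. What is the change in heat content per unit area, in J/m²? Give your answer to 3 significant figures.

2.35×10^9

Areal heat capacity C = ρ c_p D = 1020 × 3930 × 133 = 5.33×10^8 J/(m^2 K).
ΔQ = C ΔT = 5.33×10^8 × 4.40 = 2.35×10^9 J/m².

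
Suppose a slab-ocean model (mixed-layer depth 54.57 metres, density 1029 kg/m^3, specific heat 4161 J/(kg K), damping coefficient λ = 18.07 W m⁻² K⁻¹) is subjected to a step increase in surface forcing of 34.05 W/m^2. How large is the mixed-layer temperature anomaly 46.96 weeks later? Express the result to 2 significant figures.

1.7 K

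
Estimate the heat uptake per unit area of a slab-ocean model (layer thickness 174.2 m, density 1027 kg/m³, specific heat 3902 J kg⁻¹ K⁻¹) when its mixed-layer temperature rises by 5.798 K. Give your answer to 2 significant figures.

4.0×10^9

Areal heat capacity C = ρ c_p D = 1027 × 3902 × 174.2 = 6.98×10^8 J/(m^2 K).
ΔQ = C ΔT = 6.98×10^8 × 5.798 = 4.05×10^9 J/m².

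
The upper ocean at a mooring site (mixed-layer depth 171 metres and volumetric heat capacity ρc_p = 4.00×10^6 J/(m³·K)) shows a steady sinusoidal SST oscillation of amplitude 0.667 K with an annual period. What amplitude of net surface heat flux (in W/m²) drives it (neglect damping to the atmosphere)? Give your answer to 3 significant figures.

Areal heat capacity C = ρc_p × D = 4.00×10^6 × 171 = 6.84×10^8 J/(m^2 K).
ω = 2π / 3.15×10^7 s = 1.99×10^-7 s⁻¹.
Cω = 6.84×10^8 × 1.99×10^-7 = 136 W/(m²·K).
F₀ = A × Cω = 0.667 × 136 = 90.9 W/m².

90.9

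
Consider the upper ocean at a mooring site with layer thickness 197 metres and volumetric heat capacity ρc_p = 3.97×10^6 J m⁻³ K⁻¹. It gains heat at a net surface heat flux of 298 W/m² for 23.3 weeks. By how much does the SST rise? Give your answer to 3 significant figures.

Areal heat capacity C = ρc_p × D = 3.97×10^6 × 197 = 7.82×10^8 J/(m²·K).
Net heat input Q = F Δt = 298 × (23.3 weeks × 6.048×10^5 s/week) = 4.20×10^9 J/m².
ΔT = Q / C = 4.20×10^9 / 7.82×10^8 = 5.37 K.

5.37 K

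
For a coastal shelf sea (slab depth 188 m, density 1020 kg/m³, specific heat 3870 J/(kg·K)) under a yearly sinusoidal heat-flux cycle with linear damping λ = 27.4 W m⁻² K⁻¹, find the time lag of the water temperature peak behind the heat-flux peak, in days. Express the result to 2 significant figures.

Areal heat capacity C = ρ c_p D = 1020 × 3870 × 188 = 7.42×10^8 J/(m²·K).
ω = 2π / 3.15×10^7 s = 1.99×10^-7 s⁻¹.
Phase lag φ = arctan(Cω/λ) = arctan(148/27.4) = 1.39 rad.
Time lag = φ / ω = 1.39 / 1.99×10^-7 = 6.96×10^6 s = 80.6 days.

81 days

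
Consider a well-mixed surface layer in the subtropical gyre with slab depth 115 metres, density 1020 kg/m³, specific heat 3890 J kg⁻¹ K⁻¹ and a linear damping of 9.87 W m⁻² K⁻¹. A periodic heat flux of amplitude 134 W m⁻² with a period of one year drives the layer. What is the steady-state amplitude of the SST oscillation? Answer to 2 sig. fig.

1.5 K

Areal heat capacity C = ρ c_p D = 1020 × 3890 × 115 = 4.56×10^8 J m⁻² K⁻¹.
Angular frequency ω = 2π / T = 2π / 3.15×10^7 s = 1.99×10^-7 s⁻¹.
√((Cω)² + λ²) = √((90.9)² + 9.87²) = 91.4 W/(m²·K).
Amplitude A = F₀ / √((Cω)²+λ²) = 134 / 91.4 = 1.47 K.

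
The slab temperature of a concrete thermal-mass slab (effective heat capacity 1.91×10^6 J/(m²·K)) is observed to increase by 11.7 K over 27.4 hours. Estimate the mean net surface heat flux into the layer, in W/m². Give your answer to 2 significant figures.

Areal heat capacity C = 1.91×10^6 J/(m²·K) (given).
Required heat per unit area: Q = C ΔT = 1.91×10^6 × 11.7 = 2.23×10^7 J/m².
Flux F = Q / Δt = 2.23×10^7 / 98600 s = 227 W/m².

230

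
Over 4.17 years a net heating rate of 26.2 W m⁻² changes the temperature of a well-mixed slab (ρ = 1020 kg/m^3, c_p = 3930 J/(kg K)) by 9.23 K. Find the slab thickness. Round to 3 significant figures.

93.2 m

Heat input Q = F Δt = 26.2 × 1.32×10^8 s = 3.45×10^9 J/m².
Required areal heat capacity C = Q / ΔT = 3.74×10^8 J/(m²·K).
Depth D = C / (ρ c_p) = 3.74×10^8 / (1020 × 3930) = 93.2 m.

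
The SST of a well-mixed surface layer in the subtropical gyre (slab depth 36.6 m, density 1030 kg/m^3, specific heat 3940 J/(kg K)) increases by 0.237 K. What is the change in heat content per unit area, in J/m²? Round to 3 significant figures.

Areal heat capacity C = ρ c_p D = 1030 × 3940 × 36.6 = 1.49×10^8 J/(m^2 K).
ΔQ = C ΔT = 1.49×10^8 × 0.237 = 3.52×10^7 J/m².

3.52×10^7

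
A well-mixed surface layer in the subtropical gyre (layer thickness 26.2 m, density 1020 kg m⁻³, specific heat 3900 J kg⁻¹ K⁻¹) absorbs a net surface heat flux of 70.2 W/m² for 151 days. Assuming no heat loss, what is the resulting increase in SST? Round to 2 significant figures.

8.8 K

Areal heat capacity C = ρ c_p D = 1020 × 3900 × 26.2 = 1.04×10^8 J/(m²·K).
Net heat input Q = F Δt = 70.2 × (151 days × 86400 s/day) = 9.16×10^8 J/m².
ΔT = Q / C = 9.16×10^8 / 1.04×10^8 = 8.79 K.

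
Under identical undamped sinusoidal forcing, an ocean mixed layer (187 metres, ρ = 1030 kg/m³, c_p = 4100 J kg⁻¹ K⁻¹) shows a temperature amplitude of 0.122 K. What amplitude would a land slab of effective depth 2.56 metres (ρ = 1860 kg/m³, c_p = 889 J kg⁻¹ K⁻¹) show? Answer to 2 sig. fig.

23 K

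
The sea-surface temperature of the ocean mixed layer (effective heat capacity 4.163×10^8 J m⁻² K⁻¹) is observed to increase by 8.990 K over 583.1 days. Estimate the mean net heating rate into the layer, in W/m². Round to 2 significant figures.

74

Areal heat capacity C = 4.163×10^8 J m⁻² K⁻¹ (given).
Required heat per unit area: Q = C ΔT = 4.16×10^8 × 8.990 = 3.74×10^9 J/m².
Flux F = Q / Δt = 3.74×10^9 / 5.04×10^7 s = 74.3 W/m².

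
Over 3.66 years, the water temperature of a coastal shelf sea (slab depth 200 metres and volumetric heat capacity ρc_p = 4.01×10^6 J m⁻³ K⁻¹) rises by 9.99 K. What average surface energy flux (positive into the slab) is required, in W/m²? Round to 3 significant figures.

69.4

Areal heat capacity C = ρc_p × D = 4.01×10^6 × 200 = 8.02×10^8 J/(m^2 K).
Required heat per unit area: Q = C ΔT = 8.02×10^8 × 9.99 = 8.01×10^9 J/m².
Flux F = Q / Δt = 8.01×10^9 / 1.16×10^8 s = 69.4 W/m².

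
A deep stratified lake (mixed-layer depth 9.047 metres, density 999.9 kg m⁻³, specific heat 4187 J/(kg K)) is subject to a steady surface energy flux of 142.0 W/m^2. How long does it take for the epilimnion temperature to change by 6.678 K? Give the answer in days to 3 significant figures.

20.6 days

Areal heat capacity C = ρ c_p D = 999.9 × 4187 × 9.047 = 3.79×10^7 J/(m^2 K).
Time required: Δt = C ΔT / F = 3.79×10^7 × 6.678 / 142.0 = 1.78×10^6 s.
In days: 1.78×10^6 s / (86400 s/day) = 20.6 days.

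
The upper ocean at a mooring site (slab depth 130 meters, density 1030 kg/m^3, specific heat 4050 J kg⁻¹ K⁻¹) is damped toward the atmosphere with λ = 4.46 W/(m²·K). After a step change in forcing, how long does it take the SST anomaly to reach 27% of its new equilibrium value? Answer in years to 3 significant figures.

1.21 years

Areal heat capacity C = ρ c_p D = 1030 × 4050 × 130 = 5.42×10^8 J m⁻² K⁻¹.
τ = C / λ = 5.42×10^8 / 4.46 = 1.22×10^8 s.
Fraction reached: 1 − e^(−t/τ) = 0.27 ⇒ t = −τ ln(1 − 0.27) = τ × 0.315.
t = 3.83×10^7 s = 1.21 years.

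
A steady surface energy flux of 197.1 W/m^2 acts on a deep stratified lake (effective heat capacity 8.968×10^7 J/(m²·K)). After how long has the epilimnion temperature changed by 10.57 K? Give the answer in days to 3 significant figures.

Areal heat capacity C = 8.968×10^7 J/(m²·K) (given).
Time required: Δt = C ΔT / F = 8.97×10^7 × 10.57 / 197.1 = 4.81×10^6 s.
In days: 4.81×10^6 s / (86400 s/day) = 55.7 days.

55.7 days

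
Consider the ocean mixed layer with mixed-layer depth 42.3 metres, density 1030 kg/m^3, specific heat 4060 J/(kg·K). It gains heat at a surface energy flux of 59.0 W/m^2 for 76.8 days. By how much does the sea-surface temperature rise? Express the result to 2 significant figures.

2.2 K

Areal heat capacity C = ρ c_p D = 1030 × 4060 × 42.3 = 1.77×10^8 J/(m²·K).
Net heat input Q = F Δt = 59.0 × (76.8 days × 86400 s/day) = 3.91×10^8 J/m².
ΔT = Q / C = 3.91×10^8 / 1.77×10^8 = 2.21 K.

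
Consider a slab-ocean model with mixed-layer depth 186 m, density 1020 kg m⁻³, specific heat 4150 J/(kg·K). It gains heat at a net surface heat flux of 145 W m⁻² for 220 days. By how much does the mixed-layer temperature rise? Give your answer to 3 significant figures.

3.50 K

Areal heat capacity C = ρ c_p D = 1020 × 4150 × 186 = 7.87×10^8 J/(m²·K).
Net heat input Q = F Δt = 145 × (220 days × 86400 s/day) = 2.76×10^9 J/m².
ΔT = Q / C = 2.76×10^9 / 7.87×10^8 = 3.50 K.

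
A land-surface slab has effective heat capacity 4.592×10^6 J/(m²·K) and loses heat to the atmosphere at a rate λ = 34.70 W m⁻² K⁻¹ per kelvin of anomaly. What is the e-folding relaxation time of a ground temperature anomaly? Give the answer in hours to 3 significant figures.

36.8 hours

Areal heat capacity C = 4.592×10^6 J/(m²·K) (given).
Relaxation time τ = C / λ = 4.59×10^6 / 34.70 = 1.32×10^5 s.
In hours: 1.32×10^5 s / (3600 s/hour) = 36.8 hours.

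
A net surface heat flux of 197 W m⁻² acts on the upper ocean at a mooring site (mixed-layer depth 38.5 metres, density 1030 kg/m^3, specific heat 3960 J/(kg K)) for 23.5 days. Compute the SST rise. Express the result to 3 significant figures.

2.55 K

Areal heat capacity C = ρ c_p D = 1030 × 3960 × 38.5 = 1.57×10^8 J m⁻² K⁻¹.
Net heat input Q = F Δt = 197 × (23.5 days × 86400 s/day) = 4.00×10^8 J/m².
ΔT = Q / C = 4.00×10^8 / 1.57×10^8 = 2.55 K.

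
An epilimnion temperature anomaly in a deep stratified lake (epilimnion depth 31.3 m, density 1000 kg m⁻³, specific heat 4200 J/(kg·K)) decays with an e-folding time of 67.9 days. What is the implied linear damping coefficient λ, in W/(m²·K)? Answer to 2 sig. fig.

Areal heat capacity C = ρ c_p D = 1000 × 4200 × 31.3 = 1.31×10^8 J/(m^2 K).
τ = 67.9 days = 5.87×10^6 s.
λ = C / τ = 1.31×10^8 / 5.87×10^6 = 22.4 W/(m²·K).

22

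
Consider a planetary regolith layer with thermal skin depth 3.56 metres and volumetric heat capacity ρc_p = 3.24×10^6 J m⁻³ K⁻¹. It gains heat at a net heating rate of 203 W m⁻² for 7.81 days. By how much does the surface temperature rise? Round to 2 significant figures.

Areal heat capacity C = ρc_p × D = 3.24×10^6 × 3.56 = 1.15×10^7 J/(m²·K).
Net heat input Q = F Δt = 203 × (7.81 days × 86400 s/day) = 1.37×10^8 J/m².
ΔT = Q / C = 1.37×10^8 / 1.15×10^7 = 11.9 K.

12 K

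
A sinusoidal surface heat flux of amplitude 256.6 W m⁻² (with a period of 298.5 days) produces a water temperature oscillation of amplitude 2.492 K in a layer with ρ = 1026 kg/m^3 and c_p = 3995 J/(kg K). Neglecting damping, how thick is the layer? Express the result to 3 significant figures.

103 m

ω = 2π / 2.58×10^7 s = 2.44×10^-7 s⁻¹.
Required C = F₀ / (A ω) = 256.6 / (2.492 × 2.44×10^-7) = 4.23×10^8 J/(m²·K).
D = C / (ρ c_p) = 4.23×10^8 / (1026 × 3995) = 103 m.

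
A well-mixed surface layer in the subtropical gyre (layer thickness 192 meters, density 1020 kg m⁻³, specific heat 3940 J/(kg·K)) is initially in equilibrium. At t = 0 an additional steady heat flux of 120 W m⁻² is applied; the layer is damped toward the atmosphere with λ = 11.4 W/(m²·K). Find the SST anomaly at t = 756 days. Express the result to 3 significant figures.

6.52 K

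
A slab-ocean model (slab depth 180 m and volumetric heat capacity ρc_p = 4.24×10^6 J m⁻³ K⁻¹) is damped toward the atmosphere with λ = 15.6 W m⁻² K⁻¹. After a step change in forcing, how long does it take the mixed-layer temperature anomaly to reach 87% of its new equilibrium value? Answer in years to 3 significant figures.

Areal heat capacity C = ρc_p × D = 4.24×10^6 × 180 = 7.63×10^8 J/(m^2 K).
τ = C / λ = 7.63×10^8 / 15.6 = 4.89×10^7 s.
Fraction reached: 1 − e^(−t/τ) = 0.87 ⇒ t = −τ ln(1 − 0.87) = τ × 2.04.
t = 9.98×10^7 s = 3.16 years.

3.16 years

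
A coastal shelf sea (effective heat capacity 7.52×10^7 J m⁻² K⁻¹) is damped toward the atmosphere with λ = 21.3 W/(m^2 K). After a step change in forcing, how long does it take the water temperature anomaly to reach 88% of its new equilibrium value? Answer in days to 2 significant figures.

87 days

Areal heat capacity C = 7.52×10^7 J m⁻² K⁻¹ (given).
τ = C / λ = 7.52×10^7 / 21.3 = 3.53×10^6 s.
Fraction reached: 1 − e^(−t/τ) = 0.88 ⇒ t = −τ ln(1 − 0.88) = τ × 2.12.
t = 7.49×10^6 s = 86.6 days.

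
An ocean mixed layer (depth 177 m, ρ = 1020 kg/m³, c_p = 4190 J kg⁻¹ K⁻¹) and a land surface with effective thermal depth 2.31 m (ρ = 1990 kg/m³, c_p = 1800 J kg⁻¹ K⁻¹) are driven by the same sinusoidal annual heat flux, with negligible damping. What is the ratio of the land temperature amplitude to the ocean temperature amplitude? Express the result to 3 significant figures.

C_ocean = 1020 × 4190 × 177 = 7.56×10^8 J/(m²·K).
C_land = 1990 × 1800 × 2.31 = 8.27×10^6 J/(m²·K).
Undamped amplitude ∝ 1/C, so A_land/A_ocean = C_ocean/C_land = 91.4.

91.4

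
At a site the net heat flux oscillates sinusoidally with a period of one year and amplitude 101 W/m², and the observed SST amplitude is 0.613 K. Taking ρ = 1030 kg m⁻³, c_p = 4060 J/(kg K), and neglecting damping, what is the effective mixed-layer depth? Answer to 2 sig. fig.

200 m

ω = 2π / 3.15×10^7 s = 1.99×10^-7 s⁻¹.
Required C = F₀ / (A ω) = 101 / (0.613 × 1.99×10^-7) = 8.27×10^8 J/(m²·K).
D = C / (ρ c_p) = 8.27×10^8 / (1030 × 4060) = 198 m.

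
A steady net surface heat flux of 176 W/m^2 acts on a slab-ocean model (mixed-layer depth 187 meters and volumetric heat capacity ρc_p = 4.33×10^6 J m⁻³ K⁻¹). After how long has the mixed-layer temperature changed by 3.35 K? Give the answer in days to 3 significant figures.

178 days

Areal heat capacity C = ρc_p × D = 4.33×10^6 × 187 = 8.10×10^8 J m⁻² K⁻¹.
Time required: Δt = C ΔT / F = 8.10×10^8 × 3.35 / 176 = 1.54×10^7 s.
In days: 1.54×10^7 s / (86400 s/day) = 178 days.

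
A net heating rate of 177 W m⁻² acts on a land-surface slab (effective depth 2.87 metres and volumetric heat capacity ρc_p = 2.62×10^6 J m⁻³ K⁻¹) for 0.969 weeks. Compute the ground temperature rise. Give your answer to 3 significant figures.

13.8 K

Areal heat capacity C = ρc_p × D = 2.62×10^6 × 2.87 = 7.52×10^6 J/(m^2 K).
Net heat input Q = F Δt = 177 × (0.969 weeks × 6.048×10^5 s/week) = 1.04×10^8 J/m².
ΔT = Q / C = 1.04×10^8 / 7.52×10^6 = 13.8 K.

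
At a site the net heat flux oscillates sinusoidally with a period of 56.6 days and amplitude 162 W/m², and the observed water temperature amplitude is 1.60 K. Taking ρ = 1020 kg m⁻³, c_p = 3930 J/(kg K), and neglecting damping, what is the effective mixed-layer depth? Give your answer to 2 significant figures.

20 m

ω = 2π / 4.89×10^6 s = 1.28×10^-6 s⁻¹.
Required C = F₀ / (A ω) = 162 / (1.60 × 1.28×10^-6) = 7.88×10^7 J/(m²·K).
D = C / (ρ c_p) = 7.88×10^7 / (1020 × 3930) = 19.7 m.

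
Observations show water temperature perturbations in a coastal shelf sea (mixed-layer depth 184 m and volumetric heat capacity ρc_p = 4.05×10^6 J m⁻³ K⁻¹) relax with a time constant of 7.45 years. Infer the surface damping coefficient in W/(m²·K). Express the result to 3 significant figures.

Areal heat capacity C = ρc_p × D = 4.05×10^6 × 184 = 7.45×10^8 J/(m^2 K).
τ = 7.45 years = 2.35×10^8 s.
λ = C / τ = 7.45×10^8 / 2.35×10^8 = 3.17 W/(m²·K).

3.17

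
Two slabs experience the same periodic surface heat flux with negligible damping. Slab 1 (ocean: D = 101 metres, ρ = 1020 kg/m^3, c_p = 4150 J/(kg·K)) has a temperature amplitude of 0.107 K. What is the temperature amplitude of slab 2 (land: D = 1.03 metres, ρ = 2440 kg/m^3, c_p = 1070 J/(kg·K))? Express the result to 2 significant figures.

C_ocean = 4.28×10^8 J/(m²·K); C_land = 2.69×10^6 J/(m²·K).
A ∝ 1/C ⇒ A_land = A_ocean × C_ocean/C_land = 0.107 × 159 = 17.0 K.

17 K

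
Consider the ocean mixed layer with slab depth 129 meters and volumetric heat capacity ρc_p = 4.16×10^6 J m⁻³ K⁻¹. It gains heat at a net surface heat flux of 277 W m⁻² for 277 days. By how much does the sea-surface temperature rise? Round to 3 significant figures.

Areal heat capacity C = ρc_p × D = 4.16×10^6 × 129 = 5.37×10^8 J/(m²·K).
Net heat input Q = F Δt = 277 × (277 days × 86400 s/day) = 6.63×10^9 J/m².
ΔT = Q / C = 6.63×10^9 / 5.37×10^8 = 12.4 K.

12.4 K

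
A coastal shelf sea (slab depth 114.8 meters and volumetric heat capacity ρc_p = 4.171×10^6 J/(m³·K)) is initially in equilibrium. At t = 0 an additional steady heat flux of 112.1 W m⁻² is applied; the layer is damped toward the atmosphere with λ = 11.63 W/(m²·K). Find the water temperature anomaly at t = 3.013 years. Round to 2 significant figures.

Areal heat capacity C = ρc_p × D = 4.171×10^6 × 114.8 = 4.79×10^8 J/(m^2 K).
τ = C / λ = 4.79×10^8 / 11.63 = 4.12×10^7 s.
Equilibrium anomaly ΔT_eq = F / λ = 112.1 / 11.63 = 9.64 K.
t = 3.013 years = 9.51×10^7 s, so t/τ = 2.31.
ΔT(t) = ΔT_eq (1 − e^(−t/τ)) = 9.64 × (1 − e^−2.31) = 8.68 K.

8.7 K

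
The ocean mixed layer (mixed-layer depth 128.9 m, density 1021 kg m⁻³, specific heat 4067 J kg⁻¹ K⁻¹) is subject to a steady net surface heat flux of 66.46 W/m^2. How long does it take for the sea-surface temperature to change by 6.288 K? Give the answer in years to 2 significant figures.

Areal heat capacity C = ρ c_p D = 1021 × 4067 × 128.9 = 5.35×10^8 J m⁻² K⁻¹.
Time required: Δt = C ΔT / F = 5.35×10^8 × 6.288 / 66.46 = 5.06×10^7 s.
In years: 5.06×10^7 s / (3.156×10^7 s/year) = 1.60 years.

1.6 years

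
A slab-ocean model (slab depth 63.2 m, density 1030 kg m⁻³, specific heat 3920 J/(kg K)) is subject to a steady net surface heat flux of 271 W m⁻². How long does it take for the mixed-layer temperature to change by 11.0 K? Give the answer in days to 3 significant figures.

120 days

Areal heat capacity C = ρ c_p D = 1030 × 3920 × 63.2 = 2.55×10^8 J/(m²·K).
Time required: Δt = C ΔT / F = 2.55×10^8 × 11.0 / 271 = 1.04×10^7 s.
In days: 1.04×10^7 s / (86400 s/day) = 120 days.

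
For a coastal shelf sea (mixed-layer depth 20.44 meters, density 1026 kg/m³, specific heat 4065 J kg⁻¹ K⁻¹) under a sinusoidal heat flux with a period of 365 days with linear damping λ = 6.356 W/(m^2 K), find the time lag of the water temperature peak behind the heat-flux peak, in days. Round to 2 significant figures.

Areal heat capacity C = ρ c_p D = 1026 × 4065 × 20.44 = 8.52×10^7 J/(m^2 K).
ω = 2π / 3.15×10^7 s = 1.99×10^-7 s⁻¹.
Phase lag φ = arctan(Cω/λ) = arctan(17.0/6.356) = 1.21 rad.
Time lag = φ / ω = 1.21 / 1.99×10^-7 = 6.09×10^6 s = 70.4 days.

70 days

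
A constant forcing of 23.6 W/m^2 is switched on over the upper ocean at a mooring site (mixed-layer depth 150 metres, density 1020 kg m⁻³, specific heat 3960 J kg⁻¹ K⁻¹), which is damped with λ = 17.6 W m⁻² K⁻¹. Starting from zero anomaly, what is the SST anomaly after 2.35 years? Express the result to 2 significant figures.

1.2 K

Areal heat capacity C = ρ c_p D = 1020 × 3960 × 150 = 6.06×10^8 J m⁻² K⁻¹.
τ = C / λ = 6.06×10^8 / 17.6 = 3.44×10^7 s.
Equilibrium anomaly ΔT_eq = F / λ = 23.6 / 17.6 = 1.34 K.
t = 2.35 years = 7.42×10^7 s, so t/τ = 2.15.
ΔT(t) = ΔT_eq (1 − e^(−t/τ)) = 1.34 × (1 − e^−2.15) = 1.19 K.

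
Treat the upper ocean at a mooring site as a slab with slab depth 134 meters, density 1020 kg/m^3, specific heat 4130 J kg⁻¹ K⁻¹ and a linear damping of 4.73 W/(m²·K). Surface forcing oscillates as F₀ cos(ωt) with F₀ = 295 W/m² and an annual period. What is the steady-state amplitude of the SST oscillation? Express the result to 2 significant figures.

2.6 K

Areal heat capacity C = ρ c_p D = 1020 × 4130 × 134 = 5.64×10^8 J/(m²·K).
Angular frequency ω = 2π / T = 2π / 3.15×10^7 s = 1.99×10^-7 s⁻¹.
√((Cω)² + λ²) = √((112)² + 4.73²) = 113 W/(m²·K).
Amplitude A = F₀ / √((Cω)²+λ²) = 295 / 113 = 2.62 K.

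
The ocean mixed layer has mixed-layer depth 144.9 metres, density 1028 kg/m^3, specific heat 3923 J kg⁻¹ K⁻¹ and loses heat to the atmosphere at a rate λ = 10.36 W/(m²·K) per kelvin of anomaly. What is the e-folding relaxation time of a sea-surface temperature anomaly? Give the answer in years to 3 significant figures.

1.79 years

Areal heat capacity C = ρ c_p D = 1028 × 3923 × 144.9 = 5.84×10^8 J/(m^2 K).
Relaxation time τ = C / λ = 5.84×10^8 / 10.36 = 5.64×10^7 s.
In years: 5.64×10^7 s / (3.156×10^7 s/year) = 1.79 years.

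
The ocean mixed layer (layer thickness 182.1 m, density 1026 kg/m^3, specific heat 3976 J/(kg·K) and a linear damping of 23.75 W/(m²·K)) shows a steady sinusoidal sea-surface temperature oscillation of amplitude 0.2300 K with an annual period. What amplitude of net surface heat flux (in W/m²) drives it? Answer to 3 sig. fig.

Areal heat capacity C = ρ c_p D = 1026 × 3976 × 182.1 = 7.43×10^8 J m⁻² K⁻¹.
ω = 2π / 3.15×10^7 s = 1.99×10^-7 s⁻¹.
√((Cω)² + λ²) = √((148)² + 23.75²) = 150 W/(m²·K).
F₀ = A × √((Cω)²+λ²) = 0.2300 × 150 = 34.5 W/m².

34.5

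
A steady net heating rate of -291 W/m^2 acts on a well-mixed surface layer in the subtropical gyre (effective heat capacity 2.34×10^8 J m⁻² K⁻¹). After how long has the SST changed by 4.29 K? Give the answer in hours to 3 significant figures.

958 hours

Areal heat capacity C = 2.34×10^8 J m⁻² K⁻¹ (given).
Time required: Δt = C ΔT / F = 2.34×10^8 × -4.29 / -291 = 3.45×10^6 s.
In hours: 3.45×10^6 s / (3600 s/hour) = 958 hours.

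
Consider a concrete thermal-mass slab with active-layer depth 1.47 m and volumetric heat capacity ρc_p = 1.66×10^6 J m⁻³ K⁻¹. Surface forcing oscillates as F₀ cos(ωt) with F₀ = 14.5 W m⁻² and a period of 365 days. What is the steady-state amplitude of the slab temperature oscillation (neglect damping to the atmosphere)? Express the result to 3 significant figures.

Areal heat capacity C = ρc_p × D = 1.66×10^6 × 1.47 = 2.44×10^6 J/(m²·K).
Angular frequency ω = 2π / T = 2π / 3.15×10^7 s = 1.99×10^-7 s⁻¹.
Cω = 2.44×10^6 × 1.99×10^-7 = 0.486 W/(m²·K).
Amplitude A = F₀ / (Cω) = 14.5 / 0.486 = 29.8 K.

29.8 K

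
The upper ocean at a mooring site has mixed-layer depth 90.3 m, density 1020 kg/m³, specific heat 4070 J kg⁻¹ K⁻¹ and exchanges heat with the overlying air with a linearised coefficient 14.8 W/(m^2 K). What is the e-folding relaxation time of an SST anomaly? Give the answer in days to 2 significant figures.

290 days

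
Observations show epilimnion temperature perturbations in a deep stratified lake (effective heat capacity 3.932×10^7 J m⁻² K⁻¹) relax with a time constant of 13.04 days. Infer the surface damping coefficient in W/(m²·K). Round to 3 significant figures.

34.9

Areal heat capacity C = 3.932×10^7 J m⁻² K⁻¹ (given).
τ = 13.04 days = 1.13×10^6 s.
λ = C / τ = 3.93×10^7 / 1.13×10^6 = 34.9 W/(m²·K).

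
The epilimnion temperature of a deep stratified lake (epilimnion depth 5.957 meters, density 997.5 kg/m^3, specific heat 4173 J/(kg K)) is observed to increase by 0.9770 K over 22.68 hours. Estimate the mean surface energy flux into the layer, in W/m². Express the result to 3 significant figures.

Areal heat capacity C = ρ c_p D = 997.5 × 4173 × 5.957 = 2.48×10^7 J/(m²·K).
Required heat per unit area: Q = C ΔT = 2.48×10^7 × 0.9770 = 2.42×10^7 J/m².
Flux F = Q / Δt = 2.42×10^7 / 81600 s = 297 W/m².

297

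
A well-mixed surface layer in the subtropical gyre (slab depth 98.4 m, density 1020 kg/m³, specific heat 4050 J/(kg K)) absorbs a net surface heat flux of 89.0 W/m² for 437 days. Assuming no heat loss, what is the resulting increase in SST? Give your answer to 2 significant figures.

8.3 K

Areal heat capacity C = ρ c_p D = 1020 × 4050 × 98.4 = 4.06×10^8 J m⁻² K⁻¹.
Net heat input Q = F Δt = 89.0 × (437 days × 86400 s/day) = 3.36×10^9 J/m².
ΔT = Q / C = 3.36×10^9 / 4.06×10^8 = 8.27 K.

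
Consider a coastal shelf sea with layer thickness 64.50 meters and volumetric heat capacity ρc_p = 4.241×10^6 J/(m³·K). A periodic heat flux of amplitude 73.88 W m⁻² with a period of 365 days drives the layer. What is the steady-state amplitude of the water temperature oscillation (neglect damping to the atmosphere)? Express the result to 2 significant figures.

1.4 K

Areal heat capacity C = ρc_p × D = 4.241×10^6 × 64.50 = 2.74×10^8 J/(m^2 K).
Angular frequency ω = 2π / T = 2π / 3.15×10^7 s = 1.99×10^-7 s⁻¹.
Cω = 2.74×10^8 × 1.99×10^-7 = 54.5 W/(m²·K).
Amplitude A = F₀ / (Cω) = 73.88 / 54.5 = 1.36 K.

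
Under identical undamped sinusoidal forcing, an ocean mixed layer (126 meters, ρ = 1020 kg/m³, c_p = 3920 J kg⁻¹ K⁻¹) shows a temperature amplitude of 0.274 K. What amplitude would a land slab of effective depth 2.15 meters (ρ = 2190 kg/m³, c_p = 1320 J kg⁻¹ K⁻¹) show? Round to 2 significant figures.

22 K

C_ocean = 5.04×10^8 J/(m²·K); C_land = 6.22×10^6 J/(m²·K).
A ∝ 1/C ⇒ A_land = A_ocean × C_ocean/C_land = 0.274 × 81.1 = 22.2 K.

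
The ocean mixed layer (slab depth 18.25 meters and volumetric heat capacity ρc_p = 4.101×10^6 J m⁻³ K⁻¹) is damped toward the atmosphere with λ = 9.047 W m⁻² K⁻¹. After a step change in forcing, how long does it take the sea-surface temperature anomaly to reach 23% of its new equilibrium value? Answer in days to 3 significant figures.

25.0 days

Areal heat capacity C = ρc_p × D = 4.101×10^6 × 18.25 = 7.48×10^7 J/(m²·K).
τ = C / λ = 7.48×10^7 / 9.047 = 8.27×10^6 s.
Fraction reached: 1 − e^(−t/τ) = 0.23 ⇒ t = −τ ln(1 − 0.23) = τ × 0.261.
t = 2.16×10^6 s = 25.0 days.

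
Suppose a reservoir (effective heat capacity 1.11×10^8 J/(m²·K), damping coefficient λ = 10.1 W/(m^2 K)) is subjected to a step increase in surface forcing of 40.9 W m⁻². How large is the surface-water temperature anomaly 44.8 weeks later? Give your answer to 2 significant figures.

3.7 K

Areal heat capacity C = 1.11×10^8 J/(m²·K) (given).
τ = C / λ = 1.11×10^8 / 10.1 = 1.10×10^7 s.
Equilibrium anomaly ΔT_eq = F / λ = 40.9 / 10.1 = 4.05 K.
t = 44.8 weeks = 2.71×10^7 s, so t/τ = 2.47.
ΔT(t) = ΔT_eq (1 − e^(−t/τ)) = 4.05 × (1 − e^−2.47) = 3.71 K.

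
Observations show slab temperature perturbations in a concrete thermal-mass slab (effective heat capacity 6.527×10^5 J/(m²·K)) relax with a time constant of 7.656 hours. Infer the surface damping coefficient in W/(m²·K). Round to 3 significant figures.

23.7

Areal heat capacity C = 6.527×10^5 J/(m²·K) (given).
τ = 7.656 hours = 27600 s.
λ = C / τ = 6.53×10^5 / 27600 = 23.7 W/(m²·K).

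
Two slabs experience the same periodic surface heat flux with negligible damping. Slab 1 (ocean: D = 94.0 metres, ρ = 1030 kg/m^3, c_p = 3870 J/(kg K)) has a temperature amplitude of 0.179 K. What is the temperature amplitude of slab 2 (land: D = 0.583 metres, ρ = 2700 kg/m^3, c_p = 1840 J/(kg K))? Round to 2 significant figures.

C_ocean = 3.75×10^8 J/(m²·K); C_land = 2.90×10^6 J/(m²·K).
A ∝ 1/C ⇒ A_land = A_ocean × C_ocean/C_land = 0.179 × 129 = 23.2 K.

23 K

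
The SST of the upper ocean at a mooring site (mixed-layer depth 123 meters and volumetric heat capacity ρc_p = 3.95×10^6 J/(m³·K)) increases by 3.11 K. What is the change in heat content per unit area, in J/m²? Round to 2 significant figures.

Areal heat capacity C = ρc_p × D = 3.95×10^6 × 123 = 4.86×10^8 J/(m^2 K).
ΔQ = C ΔT = 4.86×10^8 × 3.11 = 1.51×10^9 J/m².

1.5×10^9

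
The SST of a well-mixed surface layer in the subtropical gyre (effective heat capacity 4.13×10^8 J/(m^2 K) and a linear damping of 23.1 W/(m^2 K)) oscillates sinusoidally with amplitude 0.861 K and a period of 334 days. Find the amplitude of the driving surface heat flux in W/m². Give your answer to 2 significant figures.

80

Areal heat capacity C = 4.13×10^8 J/(m^2 K) (given).
ω = 2π / 2.89×10^7 s = 2.18×10^-7 s⁻¹.
√((Cω)² + λ²) = √((89.9)² + 23.1²) = 92.8 W/(m²·K).
F₀ = A × √((Cω)²+λ²) = 0.861 × 92.8 = 79.9 W/m².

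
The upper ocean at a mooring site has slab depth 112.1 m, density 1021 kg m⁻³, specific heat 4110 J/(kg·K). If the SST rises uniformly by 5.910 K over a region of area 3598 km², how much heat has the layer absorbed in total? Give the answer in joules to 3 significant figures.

1.00×10^19 J

Areal heat capacity C = ρ c_p D = 1021 × 4110 × 112.1 = 4.70×10^8 J/(m²·K).
Heat per unit area: q = C ΔT = 4.70×10^8 × 5.910 = 2.78×10^9 J/m².
Total heat: Q = q × A = 2.78×10^9 × (3598 × 10⁶ m²) = 1.00×10^19 J.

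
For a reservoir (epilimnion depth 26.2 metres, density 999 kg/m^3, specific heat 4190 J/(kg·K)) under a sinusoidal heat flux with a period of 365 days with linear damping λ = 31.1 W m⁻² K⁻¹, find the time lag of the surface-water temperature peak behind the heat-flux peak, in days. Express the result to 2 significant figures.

Areal heat capacity C = ρ c_p D = 999 × 4190 × 26.2 = 1.10×10^8 J m⁻² K⁻¹.
ω = 2π / 3.15×10^7 s = 1.99×10^-7 s⁻¹.
Phase lag φ = arctan(Cω/λ) = arctan(21.9/31.1) = 0.612 rad.
Time lag = φ / ω = 0.612 / 1.99×10^-7 = 3.07×10^6 s = 35.6 days.

36 days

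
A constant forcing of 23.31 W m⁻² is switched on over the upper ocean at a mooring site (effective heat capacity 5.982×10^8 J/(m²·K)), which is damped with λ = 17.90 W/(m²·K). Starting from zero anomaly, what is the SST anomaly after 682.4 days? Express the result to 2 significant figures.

1.1 K

Areal heat capacity C = 5.982×10^8 J/(m²·K) (given).
τ = C / λ = 5.98×10^8 / 17.90 = 3.34×10^7 s.
Equilibrium anomaly ΔT_eq = F / λ = 23.31 / 17.90 = 1.30 K.
t = 682.4 days = 5.90×10^7 s, so t/τ = 1.76.
ΔT(t) = ΔT_eq (1 − e^(−t/τ)) = 1.30 × (1 − e^−1.76) = 1.08 K.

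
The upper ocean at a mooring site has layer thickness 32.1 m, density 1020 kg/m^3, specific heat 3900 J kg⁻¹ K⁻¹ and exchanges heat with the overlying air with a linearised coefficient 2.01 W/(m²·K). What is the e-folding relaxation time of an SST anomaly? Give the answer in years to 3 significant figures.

2.01 years

Areal heat capacity C = ρ c_p D = 1020 × 3900 × 32.1 = 1.28×10^8 J/(m²·K).
Relaxation time τ = C / λ = 1.28×10^8 / 2.01 = 6.35×10^7 s.
In years: 6.35×10^7 s / (3.156×10^7 s/year) = 2.01 years.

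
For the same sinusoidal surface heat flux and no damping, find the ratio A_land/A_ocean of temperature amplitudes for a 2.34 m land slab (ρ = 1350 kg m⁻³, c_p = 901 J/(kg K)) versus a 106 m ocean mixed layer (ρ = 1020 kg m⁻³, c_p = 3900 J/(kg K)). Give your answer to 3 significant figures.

148

C_ocean = 1020 × 3900 × 106 = 4.22×10^8 J/(m²·K).
C_land = 1350 × 901 × 2.34 = 2.85×10^6 J/(m²·K).
Undamped amplitude ∝ 1/C, so A_land/A_ocean = C_ocean/C_land = 148.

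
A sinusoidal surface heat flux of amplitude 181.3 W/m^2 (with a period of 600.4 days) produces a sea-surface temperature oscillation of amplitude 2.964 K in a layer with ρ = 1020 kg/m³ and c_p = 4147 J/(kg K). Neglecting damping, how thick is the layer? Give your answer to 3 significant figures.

119 m

ω = 2π / 5.19×10^7 s = 1.21×10^-7 s⁻¹.
Required C = F₀ / (A ω) = 181.3 / (2.964 × 1.21×10^-7) = 5.05×10^8 J/(m²·K).
D = C / (ρ c_p) = 5.05×10^8 / (1020 × 4147) = 119 m.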